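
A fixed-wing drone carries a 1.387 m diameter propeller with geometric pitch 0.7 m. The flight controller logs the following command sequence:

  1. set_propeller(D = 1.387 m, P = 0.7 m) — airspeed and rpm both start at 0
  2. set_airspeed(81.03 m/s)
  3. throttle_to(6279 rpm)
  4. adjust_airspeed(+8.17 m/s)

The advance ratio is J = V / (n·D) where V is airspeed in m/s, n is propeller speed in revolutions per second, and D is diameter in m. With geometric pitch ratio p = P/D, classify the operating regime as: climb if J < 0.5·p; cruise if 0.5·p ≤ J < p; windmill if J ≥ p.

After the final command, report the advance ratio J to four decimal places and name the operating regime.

set_propeller: D = 1.387 m, P = 0.7 m (p = P/D = 0.504686); state ← (V=0, rpm=0)
set_airspeed(81.03): V ← 81.03 m/s
throttle_to(6279): rpm ← 6279
adjust_airspeed(+8.17): V ← 81.03 +8.17 = 89.2 m/s
final state: V = 89.2 m/s, rpm = 6279 → n = rpm/60 = 104.650000 rev/s
J = V / (n·D) = 89.2 / (104.650000 × 1.387) = 0.614539
regime bands: climb J<0.2523 | cruise [0.2523, 0.5047) | windmill J≥0.5047
J = 0.6145 → windmill

J = 0.6145, regime = windmill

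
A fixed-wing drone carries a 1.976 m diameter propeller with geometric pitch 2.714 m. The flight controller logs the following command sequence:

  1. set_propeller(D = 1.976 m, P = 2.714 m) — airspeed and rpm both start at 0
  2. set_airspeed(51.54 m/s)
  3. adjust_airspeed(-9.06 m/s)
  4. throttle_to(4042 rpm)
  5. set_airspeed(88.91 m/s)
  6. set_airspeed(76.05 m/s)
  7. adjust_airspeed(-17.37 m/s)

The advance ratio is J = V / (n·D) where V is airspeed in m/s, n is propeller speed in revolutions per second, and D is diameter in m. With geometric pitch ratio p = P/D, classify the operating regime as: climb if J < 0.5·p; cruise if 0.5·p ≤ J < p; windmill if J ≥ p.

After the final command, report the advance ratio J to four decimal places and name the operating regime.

J = 0.4408, regime = climb

set_propeller: D = 1.976 m, P = 2.714 m (p = P/D = 1.373482); state ← (V=0, rpm=0)
set_airspeed(51.54): V ← 51.54 m/s
adjust_airspeed(-9.06): V ← 51.54 -9.06 = 42.48 m/s
throttle_to(4042): rpm ← 4042
set_airspeed(88.91): V ← 88.91 m/s
set_airspeed(76.05): V ← 76.05 m/s
adjust_airspeed(-17.37): V ← 76.05 -17.37 = 58.68 m/s
final state: V = 58.68 m/s, rpm = 4042 → n = rpm/60 = 67.366667 rev/s
J = V / (n·D) = 58.68 / (67.366667 × 1.976) = 0.440817
regime bands: climb J<0.6867 | cruise [0.6867, 1.3735) | windmill J≥1.3735
J = 0.4408 → climb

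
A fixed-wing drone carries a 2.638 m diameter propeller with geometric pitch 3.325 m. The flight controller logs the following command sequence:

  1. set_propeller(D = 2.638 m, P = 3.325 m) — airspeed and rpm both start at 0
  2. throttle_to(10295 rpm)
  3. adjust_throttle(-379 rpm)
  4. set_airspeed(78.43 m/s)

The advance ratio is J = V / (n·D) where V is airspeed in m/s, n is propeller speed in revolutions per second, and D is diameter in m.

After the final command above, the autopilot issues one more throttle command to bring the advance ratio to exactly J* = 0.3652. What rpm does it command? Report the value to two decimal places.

set_propeller: D = 2.638 m, P = 3.325 m (p = P/D = 1.260425); state ← (V=0, rpm=0)
throttle_to(10295): rpm ← 10295
adjust_throttle(-379): rpm ← 10295 -379 = 9916
set_airspeed(78.43): V ← 78.43 m/s
final state: V = 78.43 m/s, rpm = 9916 → n = rpm/60 = 165.266667 rev/s
target J* = 0.3652; solve J* = V/(n·D) for n: n = V/(J*·D) = 78.43/(0.3652 × 2.638) = 81.409794 rev/s
rpm = 60·n = 4884.587630

rpm = 4884.59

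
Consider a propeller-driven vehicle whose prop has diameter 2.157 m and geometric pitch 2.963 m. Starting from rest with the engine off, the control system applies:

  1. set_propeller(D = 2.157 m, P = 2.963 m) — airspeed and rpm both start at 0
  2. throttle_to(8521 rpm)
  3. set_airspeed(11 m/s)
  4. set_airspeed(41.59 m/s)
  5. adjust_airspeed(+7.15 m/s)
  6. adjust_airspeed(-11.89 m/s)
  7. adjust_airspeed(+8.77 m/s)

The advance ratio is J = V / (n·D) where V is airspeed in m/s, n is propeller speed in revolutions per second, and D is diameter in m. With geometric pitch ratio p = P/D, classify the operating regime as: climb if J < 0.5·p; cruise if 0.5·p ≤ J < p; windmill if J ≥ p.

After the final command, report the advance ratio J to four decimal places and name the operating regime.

J = 0.1489, regime = climb

set_propeller: D = 2.157 m, P = 2.963 m (p = P/D = 1.373667); state ← (V=0, rpm=0)
throttle_to(8521): rpm ← 8521
set_airspeed(11): V ← 11 m/s
set_airspeed(41.59): V ← 41.59 m/s
adjust_airspeed(+7.15): V ← 41.59 +7.15 = 48.74 m/s
adjust_airspeed(-11.89): V ← 48.74 -11.89 = 36.85 m/s
adjust_airspeed(+8.77): V ← 36.85 +8.77 = 45.62 m/s
final state: V = 45.62 m/s, rpm = 8521 → n = rpm/60 = 142.016667 rev/s
J = V / (n·D) = 45.62 / (142.016667 × 2.157) = 0.148924
regime bands: climb J<0.6868 | cruise [0.6868, 1.3737) | windmill J≥1.3737
J = 0.1489 → climb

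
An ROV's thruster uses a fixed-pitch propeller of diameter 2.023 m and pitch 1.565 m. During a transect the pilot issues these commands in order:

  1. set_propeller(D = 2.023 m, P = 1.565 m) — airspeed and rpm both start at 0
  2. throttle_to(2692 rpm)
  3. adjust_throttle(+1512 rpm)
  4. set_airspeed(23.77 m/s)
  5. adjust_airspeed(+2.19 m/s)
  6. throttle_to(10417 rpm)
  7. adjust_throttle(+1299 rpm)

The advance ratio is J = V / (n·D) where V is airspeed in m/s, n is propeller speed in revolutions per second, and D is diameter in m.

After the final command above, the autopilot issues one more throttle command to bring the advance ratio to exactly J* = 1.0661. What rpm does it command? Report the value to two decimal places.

set_propeller: D = 2.023 m, P = 1.565 m (p = P/D = 0.773604); state ← (V=0, rpm=0)
throttle_to(2692): rpm ← 2692
adjust_throttle(+1512): rpm ← 2692 +1512 = 4204
set_airspeed(23.77): V ← 23.77 m/s
adjust_airspeed(+2.19): V ← 23.77 +2.19 = 25.96 m/s
throttle_to(10417): rpm ← 10417
adjust_throttle(+1299): rpm ← 10417 +1299 = 11716
final state: V = 25.96 m/s, rpm = 11716 → n = rpm/60 = 195.266667 rev/s
target J* = 1.0661; solve J* = V/(n·D) for n: n = V/(J*·D) = 25.96/(1.0661 × 2.023) = 12.036795 rev/s
rpm = 60·n = 722.207697

rpm = 722.21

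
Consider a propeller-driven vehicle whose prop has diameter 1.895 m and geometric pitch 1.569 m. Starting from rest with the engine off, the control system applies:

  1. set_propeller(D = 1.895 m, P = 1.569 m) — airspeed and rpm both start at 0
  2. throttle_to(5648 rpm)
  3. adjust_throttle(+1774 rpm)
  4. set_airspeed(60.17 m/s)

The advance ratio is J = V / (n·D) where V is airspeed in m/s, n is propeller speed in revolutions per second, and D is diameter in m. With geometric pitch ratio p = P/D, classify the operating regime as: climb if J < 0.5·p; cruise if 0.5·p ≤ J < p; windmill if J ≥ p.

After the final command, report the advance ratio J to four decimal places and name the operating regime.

set_propeller: D = 1.895 m, P = 1.569 m (p = P/D = 0.827968); state ← (V=0, rpm=0)
throttle_to(5648): rpm ← 5648
adjust_throttle(+1774): rpm ← 5648 +1774 = 7422
set_airspeed(60.17): V ← 60.17 m/s
final state: V = 60.17 m/s, rpm = 7422 → n = rpm/60 = 123.700000 rev/s
J = V / (n·D) = 60.17 / (123.700000 × 1.895) = 0.256685
regime bands: climb J<0.4140 | cruise [0.4140, 0.8280) | windmill J≥0.8280
J = 0.2567 → climb

J = 0.2567, regime = climb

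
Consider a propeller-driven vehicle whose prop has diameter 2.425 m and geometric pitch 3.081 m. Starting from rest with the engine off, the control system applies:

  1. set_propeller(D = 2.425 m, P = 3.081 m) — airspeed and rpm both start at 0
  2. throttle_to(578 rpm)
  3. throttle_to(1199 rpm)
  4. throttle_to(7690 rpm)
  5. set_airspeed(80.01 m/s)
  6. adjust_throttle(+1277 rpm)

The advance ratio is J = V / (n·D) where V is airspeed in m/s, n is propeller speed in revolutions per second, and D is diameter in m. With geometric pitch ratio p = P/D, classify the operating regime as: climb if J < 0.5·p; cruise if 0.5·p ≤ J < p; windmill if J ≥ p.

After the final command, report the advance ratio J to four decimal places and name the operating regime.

set_propeller: D = 2.425 m, P = 3.081 m (p = P/D = 1.270515); state ← (V=0, rpm=0)
throttle_to(578): rpm ← 578
throttle_to(1199): rpm ← 1199
throttle_to(7690): rpm ← 7690
set_airspeed(80.01): V ← 80.01 m/s
adjust_throttle(+1277): rpm ← 7690 +1277 = 8967
final state: V = 80.01 m/s, rpm = 8967 → n = rpm/60 = 149.450000 rev/s
J = V / (n·D) = 80.01 / (149.450000 × 2.425) = 0.220768
regime bands: climb J<0.6353 | cruise [0.6353, 1.2705) | windmill J≥1.2705
J = 0.2208 → climb

J = 0.2208, regime = climb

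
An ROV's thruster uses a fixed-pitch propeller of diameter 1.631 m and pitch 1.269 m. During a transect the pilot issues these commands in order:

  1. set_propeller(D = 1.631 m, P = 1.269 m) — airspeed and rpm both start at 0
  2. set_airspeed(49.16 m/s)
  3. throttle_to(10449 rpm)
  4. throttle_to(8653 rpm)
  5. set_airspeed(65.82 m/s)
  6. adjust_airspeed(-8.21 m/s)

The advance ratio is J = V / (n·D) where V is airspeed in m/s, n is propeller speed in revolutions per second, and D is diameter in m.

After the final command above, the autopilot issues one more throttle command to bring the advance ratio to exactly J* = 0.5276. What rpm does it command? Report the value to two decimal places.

rpm = 4016.89

set_propeller: D = 1.631 m, P = 1.269 m (p = P/D = 0.778050); state ← (V=0, rpm=0)
set_airspeed(49.16): V ← 49.16 m/s
throttle_to(10449): rpm ← 10449
throttle_to(8653): rpm ← 8653
set_airspeed(65.82): V ← 65.82 m/s
adjust_airspeed(-8.21): V ← 65.82 -8.21 = 57.61 m/s
final state: V = 57.61 m/s, rpm = 8653 → n = rpm/60 = 144.216667 rev/s
target J* = 0.5276; solve J* = V/(n·D) for n: n = V/(J*·D) = 57.61/(0.5276 × 1.631) = 66.948234 rev/s
rpm = 60·n = 4016.894057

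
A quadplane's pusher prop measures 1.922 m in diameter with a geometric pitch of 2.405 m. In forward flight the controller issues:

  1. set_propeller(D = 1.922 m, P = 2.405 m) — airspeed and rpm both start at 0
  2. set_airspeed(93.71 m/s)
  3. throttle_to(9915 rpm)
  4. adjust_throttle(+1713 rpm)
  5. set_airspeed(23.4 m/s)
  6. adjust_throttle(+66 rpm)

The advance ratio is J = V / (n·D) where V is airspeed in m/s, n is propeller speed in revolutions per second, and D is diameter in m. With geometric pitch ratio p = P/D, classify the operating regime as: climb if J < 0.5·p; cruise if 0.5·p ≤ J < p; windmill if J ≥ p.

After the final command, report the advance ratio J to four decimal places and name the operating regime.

set_propeller: D = 1.922 m, P = 2.405 m (p = P/D = 1.251301); state ← (V=0, rpm=0)
set_airspeed(93.71): V ← 93.71 m/s
throttle_to(9915): rpm ← 9915
adjust_throttle(+1713): rpm ← 9915 +1713 = 11628
set_airspeed(23.4): V ← 23.4 m/s
adjust_throttle(+66): rpm ← 11628 +66 = 11694
final state: V = 23.4 m/s, rpm = 11694 → n = rpm/60 = 194.900000 rev/s
J = V / (n·D) = 23.4 / (194.900000 × 1.922) = 0.062467
regime bands: climb J<0.6257 | cruise [0.6257, 1.2513) | windmill J≥1.2513
J = 0.0625 → climb

J = 0.0625, regime = climb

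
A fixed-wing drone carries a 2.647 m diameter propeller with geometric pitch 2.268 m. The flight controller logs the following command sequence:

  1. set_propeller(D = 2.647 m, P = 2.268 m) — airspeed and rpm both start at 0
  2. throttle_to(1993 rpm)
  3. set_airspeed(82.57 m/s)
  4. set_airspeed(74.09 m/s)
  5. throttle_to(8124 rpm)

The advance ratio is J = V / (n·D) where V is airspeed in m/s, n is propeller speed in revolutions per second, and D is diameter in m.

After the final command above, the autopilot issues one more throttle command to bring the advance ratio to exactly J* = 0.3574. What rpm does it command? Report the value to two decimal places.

set_propeller: D = 2.647 m, P = 2.268 m (p = P/D = 0.856819); state ← (V=0, rpm=0)
throttle_to(1993): rpm ← 1993
set_airspeed(82.57): V ← 82.57 m/s
set_airspeed(74.09): V ← 74.09 m/s
throttle_to(8124): rpm ← 8124
final state: V = 74.09 m/s, rpm = 8124 → n = rpm/60 = 135.400000 rev/s
target J* = 0.3574; solve J* = V/(n·D) for n: n = V/(J*·D) = 74.09/(0.3574 × 2.647) = 78.316110 rev/s
rpm = 60·n = 4698.966574

rpm = 4698.97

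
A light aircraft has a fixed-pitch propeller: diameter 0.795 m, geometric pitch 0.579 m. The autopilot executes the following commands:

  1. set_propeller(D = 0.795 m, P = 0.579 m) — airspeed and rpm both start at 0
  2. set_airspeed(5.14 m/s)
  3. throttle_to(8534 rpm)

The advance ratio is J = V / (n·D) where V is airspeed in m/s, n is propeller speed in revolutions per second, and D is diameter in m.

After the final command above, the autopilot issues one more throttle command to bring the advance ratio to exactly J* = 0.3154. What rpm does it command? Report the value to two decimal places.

rpm = 1229.94

set_propeller: D = 0.795 m, P = 0.579 m (p = P/D = 0.728302); state ← (V=0, rpm=0)
set_airspeed(5.14): V ← 5.14 m/s
throttle_to(8534): rpm ← 8534
final state: V = 5.14 m/s, rpm = 8534 → n = rpm/60 = 142.233333 rev/s
target J* = 0.3154; solve J* = V/(n·D) for n: n = V/(J*·D) = 5.14/(0.3154 × 0.795) = 20.499077 rev/s
rpm = 60·n = 1229.944605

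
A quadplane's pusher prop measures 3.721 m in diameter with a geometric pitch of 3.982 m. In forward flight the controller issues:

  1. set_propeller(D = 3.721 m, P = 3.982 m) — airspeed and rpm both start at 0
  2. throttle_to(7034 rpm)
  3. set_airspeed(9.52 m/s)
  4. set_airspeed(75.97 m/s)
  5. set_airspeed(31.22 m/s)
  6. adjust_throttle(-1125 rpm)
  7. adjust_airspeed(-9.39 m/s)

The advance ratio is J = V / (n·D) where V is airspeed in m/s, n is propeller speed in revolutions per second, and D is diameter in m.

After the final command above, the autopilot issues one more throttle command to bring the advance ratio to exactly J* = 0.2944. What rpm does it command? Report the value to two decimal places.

rpm = 1195.66

set_propeller: D = 3.721 m, P = 3.982 m (p = P/D = 1.070142); state ← (V=0, rpm=0)
throttle_to(7034): rpm ← 7034
set_airspeed(9.52): V ← 9.52 m/s
set_airspeed(75.97): V ← 75.97 m/s
set_airspeed(31.22): V ← 31.22 m/s
adjust_throttle(-1125): rpm ← 7034 -1125 = 5909
adjust_airspeed(-9.39): V ← 31.22 -9.39 = 21.83 m/s
final state: V = 21.83 m/s, rpm = 5909 → n = rpm/60 = 98.483333 rev/s
target J* = 0.2944; solve J* = V/(n·D) for n: n = V/(J*·D) = 21.83/(0.2944 × 3.721) = 19.927658 rev/s
rpm = 60·n = 1195.659477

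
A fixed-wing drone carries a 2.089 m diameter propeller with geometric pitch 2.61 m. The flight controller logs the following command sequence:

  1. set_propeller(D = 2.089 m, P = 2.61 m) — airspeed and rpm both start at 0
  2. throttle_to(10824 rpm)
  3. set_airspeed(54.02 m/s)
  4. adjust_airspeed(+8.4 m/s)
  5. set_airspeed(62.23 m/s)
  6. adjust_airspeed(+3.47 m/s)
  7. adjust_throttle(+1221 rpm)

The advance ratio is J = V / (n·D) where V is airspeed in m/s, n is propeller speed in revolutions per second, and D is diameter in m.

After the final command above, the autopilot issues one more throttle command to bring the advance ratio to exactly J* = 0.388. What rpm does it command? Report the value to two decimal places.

set_propeller: D = 2.089 m, P = 2.61 m (p = P/D = 1.249402); state ← (V=0, rpm=0)
throttle_to(10824): rpm ← 10824
set_airspeed(54.02): V ← 54.02 m/s
adjust_airspeed(+8.4): V ← 54.02 +8.4 = 62.42 m/s
set_airspeed(62.23): V ← 62.23 m/s
adjust_airspeed(+3.47): V ← 62.23 +3.47 = 65.7 m/s
adjust_throttle(+1221): rpm ← 10824 +1221 = 12045
final state: V = 65.7 m/s, rpm = 12045 → n = rpm/60 = 200.750000 rev/s
target J* = 0.388; solve J* = V/(n·D) for n: n = V/(J*·D) = 65.7/(0.388 × 2.089) = 81.057873 rev/s
rpm = 60·n = 4863.472386

rpm = 4863.47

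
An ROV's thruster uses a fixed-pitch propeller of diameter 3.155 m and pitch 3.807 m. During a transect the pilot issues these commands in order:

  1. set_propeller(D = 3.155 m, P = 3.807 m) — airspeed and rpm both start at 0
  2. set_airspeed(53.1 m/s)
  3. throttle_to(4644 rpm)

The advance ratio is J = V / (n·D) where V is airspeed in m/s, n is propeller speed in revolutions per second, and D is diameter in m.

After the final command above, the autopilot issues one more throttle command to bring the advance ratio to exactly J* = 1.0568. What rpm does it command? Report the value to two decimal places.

rpm = 955.55

set_propeller: D = 3.155 m, P = 3.807 m (p = P/D = 1.206656); state ← (V=0, rpm=0)
set_airspeed(53.1): V ← 53.1 m/s
throttle_to(4644): rpm ← 4644
final state: V = 53.1 m/s, rpm = 4644 → n = rpm/60 = 77.400000 rev/s
target J* = 1.0568; solve J* = V/(n·D) for n: n = V/(J*·D) = 53.1/(1.0568 × 3.155) = 15.925840 rev/s
rpm = 60·n = 955.550410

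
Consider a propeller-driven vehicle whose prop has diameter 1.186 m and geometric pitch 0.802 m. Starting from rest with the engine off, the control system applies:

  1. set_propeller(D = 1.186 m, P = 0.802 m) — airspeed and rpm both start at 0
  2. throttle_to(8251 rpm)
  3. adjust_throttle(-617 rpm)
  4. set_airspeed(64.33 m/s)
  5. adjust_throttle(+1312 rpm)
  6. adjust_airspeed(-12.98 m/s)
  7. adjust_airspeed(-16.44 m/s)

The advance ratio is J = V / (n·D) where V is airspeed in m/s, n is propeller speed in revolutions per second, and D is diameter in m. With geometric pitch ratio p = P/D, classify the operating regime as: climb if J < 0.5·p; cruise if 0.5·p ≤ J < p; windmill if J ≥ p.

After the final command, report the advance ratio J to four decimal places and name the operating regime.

set_propeller: D = 1.186 m, P = 0.802 m (p = P/D = 0.676223); state ← (V=0, rpm=0)
throttle_to(8251): rpm ← 8251
adjust_throttle(-617): rpm ← 8251 -617 = 7634
set_airspeed(64.33): V ← 64.33 m/s
adjust_throttle(+1312): rpm ← 7634 +1312 = 8946
adjust_airspeed(-12.98): V ← 64.33 -12.98 = 51.35 m/s
adjust_airspeed(-16.44): V ← 51.35 -16.44 = 34.91 m/s
final state: V = 34.91 m/s, rpm = 8946 → n = rpm/60 = 149.100000 rev/s
J = V / (n·D) = 34.91 / (149.100000 × 1.186) = 0.197418
regime bands: climb J<0.3381 | cruise [0.3381, 0.6762) | windmill J≥0.6762
J = 0.1974 → climb

J = 0.1974, regime = climb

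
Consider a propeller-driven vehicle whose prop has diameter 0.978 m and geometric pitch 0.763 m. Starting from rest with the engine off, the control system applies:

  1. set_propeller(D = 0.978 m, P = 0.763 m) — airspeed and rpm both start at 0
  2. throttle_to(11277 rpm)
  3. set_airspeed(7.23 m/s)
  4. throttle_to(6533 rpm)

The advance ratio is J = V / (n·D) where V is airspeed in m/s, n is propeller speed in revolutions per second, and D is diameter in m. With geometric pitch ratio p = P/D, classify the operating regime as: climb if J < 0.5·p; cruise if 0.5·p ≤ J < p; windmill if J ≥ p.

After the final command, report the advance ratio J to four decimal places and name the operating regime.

set_propeller: D = 0.978 m, P = 0.763 m (p = P/D = 0.780164); state ← (V=0, rpm=0)
throttle_to(11277): rpm ← 11277
set_airspeed(7.23): V ← 7.23 m/s
throttle_to(6533): rpm ← 6533
final state: V = 7.23 m/s, rpm = 6533 → n = rpm/60 = 108.883333 rev/s
J = V / (n·D) = 7.23 / (108.883333 × 0.978) = 0.067895
regime bands: climb J<0.3901 | cruise [0.3901, 0.7802) | windmill J≥0.7802
J = 0.0679 → climb

J = 0.0679, regime = climb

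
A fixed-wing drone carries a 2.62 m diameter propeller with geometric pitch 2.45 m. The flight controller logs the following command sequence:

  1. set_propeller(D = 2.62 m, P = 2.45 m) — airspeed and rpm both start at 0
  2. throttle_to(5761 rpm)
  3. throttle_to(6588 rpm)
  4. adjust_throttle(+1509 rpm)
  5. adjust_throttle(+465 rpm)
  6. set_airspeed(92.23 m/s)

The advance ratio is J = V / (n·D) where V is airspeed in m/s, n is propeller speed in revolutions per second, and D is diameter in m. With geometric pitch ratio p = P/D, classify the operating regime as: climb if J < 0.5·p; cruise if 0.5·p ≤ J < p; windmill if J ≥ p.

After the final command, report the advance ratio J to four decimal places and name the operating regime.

set_propeller: D = 2.62 m, P = 2.45 m (p = P/D = 0.935115); state ← (V=0, rpm=0)
throttle_to(5761): rpm ← 5761
throttle_to(6588): rpm ← 6588
adjust_throttle(+1509): rpm ← 6588 +1509 = 8097
adjust_throttle(+465): rpm ← 8097 +465 = 8562
set_airspeed(92.23): V ← 92.23 m/s
final state: V = 92.23 m/s, rpm = 8562 → n = rpm/60 = 142.700000 rev/s
J = V / (n·D) = 92.23 / (142.700000 × 2.62) = 0.246687
regime bands: climb J<0.4676 | cruise [0.4676, 0.9351) | windmill J≥0.9351
J = 0.2467 → climb

J = 0.2467, regime = climb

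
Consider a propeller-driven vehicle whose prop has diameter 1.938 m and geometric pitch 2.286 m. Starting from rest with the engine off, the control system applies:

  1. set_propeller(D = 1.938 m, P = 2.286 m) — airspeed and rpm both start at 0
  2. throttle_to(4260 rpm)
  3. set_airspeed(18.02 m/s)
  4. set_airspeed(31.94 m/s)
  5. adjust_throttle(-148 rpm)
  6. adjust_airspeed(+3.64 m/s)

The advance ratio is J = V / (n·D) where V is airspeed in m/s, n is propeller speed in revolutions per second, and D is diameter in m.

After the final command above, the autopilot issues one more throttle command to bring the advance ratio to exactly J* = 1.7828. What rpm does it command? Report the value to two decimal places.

set_propeller: D = 1.938 m, P = 2.286 m (p = P/D = 1.179567); state ← (V=0, rpm=0)
throttle_to(4260): rpm ← 4260
set_airspeed(18.02): V ← 18.02 m/s
set_airspeed(31.94): V ← 31.94 m/s
adjust_throttle(-148): rpm ← 4260 -148 = 4112
adjust_airspeed(+3.64): V ← 31.94 +3.64 = 35.58 m/s
final state: V = 35.58 m/s, rpm = 4112 → n = rpm/60 = 68.533333 rev/s
target J* = 1.7828; solve J* = V/(n·D) for n: n = V/(J*·D) = 35.58/(1.7828 × 1.938) = 10.297921 rev/s
rpm = 60·n = 617.875245

rpm = 617.88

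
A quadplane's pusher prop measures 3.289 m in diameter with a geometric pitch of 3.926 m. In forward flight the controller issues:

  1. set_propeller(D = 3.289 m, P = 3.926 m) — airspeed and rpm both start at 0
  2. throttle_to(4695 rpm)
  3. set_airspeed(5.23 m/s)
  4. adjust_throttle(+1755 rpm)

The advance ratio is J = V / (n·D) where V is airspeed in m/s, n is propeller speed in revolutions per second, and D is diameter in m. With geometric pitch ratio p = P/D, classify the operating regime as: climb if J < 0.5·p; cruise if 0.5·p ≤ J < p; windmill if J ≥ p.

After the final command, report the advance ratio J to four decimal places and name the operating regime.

set_propeller: D = 3.289 m, P = 3.926 m (p = P/D = 1.193676); state ← (V=0, rpm=0)
throttle_to(4695): rpm ← 4695
set_airspeed(5.23): V ← 5.23 m/s
adjust_throttle(+1755): rpm ← 4695 +1755 = 6450
final state: V = 5.23 m/s, rpm = 6450 → n = rpm/60 = 107.500000 rev/s
J = V / (n·D) = 5.23 / (107.500000 × 3.289) = 0.014792
regime bands: climb J<0.5968 | cruise [0.5968, 1.1937) | windmill J≥1.1937
J = 0.0148 → climb

J = 0.0148, regime = climb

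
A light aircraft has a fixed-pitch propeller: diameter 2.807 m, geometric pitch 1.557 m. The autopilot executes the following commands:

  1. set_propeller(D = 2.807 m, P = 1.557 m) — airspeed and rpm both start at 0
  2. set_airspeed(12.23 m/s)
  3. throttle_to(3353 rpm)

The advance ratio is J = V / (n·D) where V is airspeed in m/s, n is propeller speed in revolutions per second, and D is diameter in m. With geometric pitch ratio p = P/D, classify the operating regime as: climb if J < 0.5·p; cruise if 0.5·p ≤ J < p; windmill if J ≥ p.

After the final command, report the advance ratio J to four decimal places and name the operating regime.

J = 0.0780, regime = climb

set_propeller: D = 2.807 m, P = 1.557 m (p = P/D = 0.554685); state ← (V=0, rpm=0)
set_airspeed(12.23): V ← 12.23 m/s
throttle_to(3353): rpm ← 3353
final state: V = 12.23 m/s, rpm = 3353 → n = rpm/60 = 55.883333 rev/s
J = V / (n·D) = 12.23 / (55.883333 × 2.807) = 0.077965
regime bands: climb J<0.2773 | cruise [0.2773, 0.5547) | windmill J≥0.5547
J = 0.0780 → climb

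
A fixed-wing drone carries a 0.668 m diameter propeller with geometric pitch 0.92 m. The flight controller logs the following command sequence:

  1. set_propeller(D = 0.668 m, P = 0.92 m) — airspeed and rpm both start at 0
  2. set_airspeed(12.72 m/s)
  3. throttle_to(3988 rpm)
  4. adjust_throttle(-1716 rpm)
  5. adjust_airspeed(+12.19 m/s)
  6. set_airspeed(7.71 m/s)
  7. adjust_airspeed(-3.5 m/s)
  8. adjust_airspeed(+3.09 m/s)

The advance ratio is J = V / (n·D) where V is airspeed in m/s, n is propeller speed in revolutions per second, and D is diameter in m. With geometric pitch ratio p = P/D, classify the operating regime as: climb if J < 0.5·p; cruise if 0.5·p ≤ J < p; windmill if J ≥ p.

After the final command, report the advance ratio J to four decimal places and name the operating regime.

set_propeller: D = 0.668 m, P = 0.92 m (p = P/D = 1.377246); state ← (V=0, rpm=0)
set_airspeed(12.72): V ← 12.72 m/s
throttle_to(3988): rpm ← 3988
adjust_throttle(-1716): rpm ← 3988 -1716 = 2272
adjust_airspeed(+12.19): V ← 12.72 +12.19 = 24.91 m/s
set_airspeed(7.71): V ← 7.71 m/s
adjust_airspeed(-3.5): V ← 7.71 -3.5 = 4.21 m/s
adjust_airspeed(+3.09): V ← 4.21 +3.09 = 7.3 m/s
final state: V = 7.3 m/s, rpm = 2272 → n = rpm/60 = 37.866667 rev/s
J = V / (n·D) = 7.3 / (37.866667 × 0.668) = 0.288595
regime bands: climb J<0.6886 | cruise [0.6886, 1.3772) | windmill J≥1.3772
J = 0.2886 → climb

J = 0.2886, regime = climb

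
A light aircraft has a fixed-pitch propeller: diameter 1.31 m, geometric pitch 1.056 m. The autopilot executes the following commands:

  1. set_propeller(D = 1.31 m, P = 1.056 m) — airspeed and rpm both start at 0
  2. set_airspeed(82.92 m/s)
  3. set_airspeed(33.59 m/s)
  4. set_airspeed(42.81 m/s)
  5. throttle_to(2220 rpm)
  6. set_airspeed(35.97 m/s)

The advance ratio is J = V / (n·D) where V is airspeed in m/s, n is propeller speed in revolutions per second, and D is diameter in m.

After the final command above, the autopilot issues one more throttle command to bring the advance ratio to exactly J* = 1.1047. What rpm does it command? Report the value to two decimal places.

rpm = 1491.34

set_propeller: D = 1.31 m, P = 1.056 m (p = P/D = 0.806107); state ← (V=0, rpm=0)
set_airspeed(82.92): V ← 82.92 m/s
set_airspeed(33.59): V ← 33.59 m/s
set_airspeed(42.81): V ← 42.81 m/s
throttle_to(2220): rpm ← 2220
set_airspeed(35.97): V ← 35.97 m/s
final state: V = 35.97 m/s, rpm = 2220 → n = rpm/60 = 37.000000 rev/s
target J* = 1.1047; solve J* = V/(n·D) for n: n = V/(J*·D) = 35.97/(1.1047 × 1.31) = 24.855631 rev/s
rpm = 60·n = 1491.337844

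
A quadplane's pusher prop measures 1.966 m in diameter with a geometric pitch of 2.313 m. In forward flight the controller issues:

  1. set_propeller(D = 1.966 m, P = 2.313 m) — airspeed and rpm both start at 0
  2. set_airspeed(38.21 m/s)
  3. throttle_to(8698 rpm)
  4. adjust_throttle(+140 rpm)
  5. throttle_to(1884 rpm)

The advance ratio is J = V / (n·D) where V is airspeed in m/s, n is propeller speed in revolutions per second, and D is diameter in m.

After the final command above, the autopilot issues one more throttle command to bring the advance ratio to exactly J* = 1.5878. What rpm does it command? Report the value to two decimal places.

rpm = 734.43

set_propeller: D = 1.966 m, P = 2.313 m (p = P/D = 1.176501); state ← (V=0, rpm=0)
set_airspeed(38.21): V ← 38.21 m/s
throttle_to(8698): rpm ← 8698
adjust_throttle(+140): rpm ← 8698 +140 = 8838
throttle_to(1884): rpm ← 1884
final state: V = 38.21 m/s, rpm = 1884 → n = rpm/60 = 31.400000 rev/s
target J* = 1.5878; solve J* = V/(n·D) for n: n = V/(J*·D) = 38.21/(1.5878 × 1.966) = 12.240460 rev/s
rpm = 60·n = 734.427579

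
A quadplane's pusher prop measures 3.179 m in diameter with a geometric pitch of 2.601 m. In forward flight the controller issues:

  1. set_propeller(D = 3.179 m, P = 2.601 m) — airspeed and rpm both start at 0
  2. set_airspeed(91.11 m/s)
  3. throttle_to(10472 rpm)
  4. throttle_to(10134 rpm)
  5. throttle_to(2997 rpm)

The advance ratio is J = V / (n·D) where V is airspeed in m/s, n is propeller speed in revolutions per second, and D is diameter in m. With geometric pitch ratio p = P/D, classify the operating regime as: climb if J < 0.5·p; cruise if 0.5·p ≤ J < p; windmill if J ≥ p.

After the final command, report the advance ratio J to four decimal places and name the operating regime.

J = 0.5738, regime = cruise

set_propeller: D = 3.179 m, P = 2.601 m (p = P/D = 0.818182); state ← (V=0, rpm=0)
set_airspeed(91.11): V ← 91.11 m/s
throttle_to(10472): rpm ← 10472
throttle_to(10134): rpm ← 10134
throttle_to(2997): rpm ← 2997
final state: V = 91.11 m/s, rpm = 2997 → n = rpm/60 = 49.950000 rev/s
J = V / (n·D) = 91.11 / (49.950000 × 3.179) = 0.573773
regime bands: climb J<0.4091 | cruise [0.4091, 0.8182) | windmill J≥0.8182
J = 0.5738 → cruise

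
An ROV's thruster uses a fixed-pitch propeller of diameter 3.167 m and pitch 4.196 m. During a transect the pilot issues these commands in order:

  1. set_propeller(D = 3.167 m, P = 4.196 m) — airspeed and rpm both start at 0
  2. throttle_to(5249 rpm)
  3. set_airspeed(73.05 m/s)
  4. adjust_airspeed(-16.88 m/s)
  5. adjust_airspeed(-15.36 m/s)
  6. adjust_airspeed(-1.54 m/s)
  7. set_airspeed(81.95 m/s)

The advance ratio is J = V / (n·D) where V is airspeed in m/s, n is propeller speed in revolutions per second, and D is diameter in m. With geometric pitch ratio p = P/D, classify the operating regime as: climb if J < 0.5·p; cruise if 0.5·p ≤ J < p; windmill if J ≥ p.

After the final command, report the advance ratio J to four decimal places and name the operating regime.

set_propeller: D = 3.167 m, P = 4.196 m (p = P/D = 1.324913); state ← (V=0, rpm=0)
throttle_to(5249): rpm ← 5249
set_airspeed(73.05): V ← 73.05 m/s
adjust_airspeed(-16.88): V ← 73.05 -16.88 = 56.17 m/s
adjust_airspeed(-15.36): V ← 56.17 -15.36 = 40.81 m/s
adjust_airspeed(-1.54): V ← 40.81 -1.54 = 39.27 m/s
set_airspeed(81.95): V ← 81.95 m/s
final state: V = 81.95 m/s, rpm = 5249 → n = rpm/60 = 87.483333 rev/s
J = V / (n·D) = 81.95 / (87.483333 × 3.167) = 0.295785
regime bands: climb J<0.6625 | cruise [0.6625, 1.3249) | windmill J≥1.3249
J = 0.2958 → climb

J = 0.2958, regime = climb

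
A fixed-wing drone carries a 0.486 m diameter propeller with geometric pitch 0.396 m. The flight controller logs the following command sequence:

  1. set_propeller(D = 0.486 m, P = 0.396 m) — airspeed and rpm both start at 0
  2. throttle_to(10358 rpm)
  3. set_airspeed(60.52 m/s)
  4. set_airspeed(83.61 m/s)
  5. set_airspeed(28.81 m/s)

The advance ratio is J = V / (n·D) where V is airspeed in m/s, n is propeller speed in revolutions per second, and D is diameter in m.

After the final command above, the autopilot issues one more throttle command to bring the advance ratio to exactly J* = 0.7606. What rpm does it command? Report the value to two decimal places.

rpm = 4676.30

set_propeller: D = 0.486 m, P = 0.396 m (p = P/D = 0.814815); state ← (V=0, rpm=0)
throttle_to(10358): rpm ← 10358
set_airspeed(60.52): V ← 60.52 m/s
set_airspeed(83.61): V ← 83.61 m/s
set_airspeed(28.81): V ← 28.81 m/s
final state: V = 28.81 m/s, rpm = 10358 → n = rpm/60 = 172.633333 rev/s
target J* = 0.7606; solve J* = V/(n·D) for n: n = V/(J*·D) = 28.81/(0.7606 × 0.486) = 77.938253 rev/s
rpm = 60·n = 4676.295193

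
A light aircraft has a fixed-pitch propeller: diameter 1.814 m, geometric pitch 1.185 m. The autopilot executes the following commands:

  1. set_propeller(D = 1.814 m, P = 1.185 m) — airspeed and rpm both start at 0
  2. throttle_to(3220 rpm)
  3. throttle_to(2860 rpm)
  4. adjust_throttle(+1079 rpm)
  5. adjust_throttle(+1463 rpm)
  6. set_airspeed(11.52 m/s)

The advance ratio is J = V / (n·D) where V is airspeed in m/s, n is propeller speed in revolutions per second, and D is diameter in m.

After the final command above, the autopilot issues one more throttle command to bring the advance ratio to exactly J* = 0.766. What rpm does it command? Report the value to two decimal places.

rpm = 497.44

set_propeller: D = 1.814 m, P = 1.185 m (p = P/D = 0.653252); state ← (V=0, rpm=0)
throttle_to(3220): rpm ← 3220
throttle_to(2860): rpm ← 2860
adjust_throttle(+1079): rpm ← 2860 +1079 = 3939
adjust_throttle(+1463): rpm ← 3939 +1463 = 5402
set_airspeed(11.52): V ← 11.52 m/s
final state: V = 11.52 m/s, rpm = 5402 → n = rpm/60 = 90.033333 rev/s
target J* = 0.766; solve J* = V/(n·D) for n: n = V/(J*·D) = 11.52/(0.766 × 1.814) = 8.290609 rev/s
rpm = 60·n = 497.436532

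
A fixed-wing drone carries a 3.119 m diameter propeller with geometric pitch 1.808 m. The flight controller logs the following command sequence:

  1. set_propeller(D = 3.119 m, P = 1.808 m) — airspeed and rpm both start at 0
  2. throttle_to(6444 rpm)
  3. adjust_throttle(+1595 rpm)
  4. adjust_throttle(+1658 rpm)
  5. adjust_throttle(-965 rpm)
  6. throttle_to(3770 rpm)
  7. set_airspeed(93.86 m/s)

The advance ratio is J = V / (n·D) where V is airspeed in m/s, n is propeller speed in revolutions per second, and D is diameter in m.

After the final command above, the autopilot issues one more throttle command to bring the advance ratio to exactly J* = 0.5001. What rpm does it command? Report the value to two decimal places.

rpm = 3610.44

set_propeller: D = 3.119 m, P = 1.808 m (p = P/D = 0.579673); state ← (V=0, rpm=0)
throttle_to(6444): rpm ← 6444
adjust_throttle(+1595): rpm ← 6444 +1595 = 8039
adjust_throttle(+1658): rpm ← 8039 +1658 = 9697
adjust_throttle(-965): rpm ← 9697 -965 = 8732
throttle_to(3770): rpm ← 3770
set_airspeed(93.86): V ← 93.86 m/s
final state: V = 93.86 m/s, rpm = 3770 → n = rpm/60 = 62.833333 rev/s
target J* = 0.5001; solve J* = V/(n·D) for n: n = V/(J*·D) = 93.86/(0.5001 × 3.119) = 60.173922 rev/s
rpm = 60·n = 3610.435335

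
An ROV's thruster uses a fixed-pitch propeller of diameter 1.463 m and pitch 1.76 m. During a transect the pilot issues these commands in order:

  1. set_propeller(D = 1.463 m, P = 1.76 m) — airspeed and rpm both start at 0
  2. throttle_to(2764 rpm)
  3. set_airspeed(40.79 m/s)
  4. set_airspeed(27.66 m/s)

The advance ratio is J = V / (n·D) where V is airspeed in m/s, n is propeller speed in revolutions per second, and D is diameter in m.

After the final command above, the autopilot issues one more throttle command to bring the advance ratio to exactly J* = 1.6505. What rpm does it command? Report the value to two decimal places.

rpm = 687.30

set_propeller: D = 1.463 m, P = 1.76 m (p = P/D = 1.203008); state ← (V=0, rpm=0)
throttle_to(2764): rpm ← 2764
set_airspeed(40.79): V ← 40.79 m/s
set_airspeed(27.66): V ← 27.66 m/s
final state: V = 27.66 m/s, rpm = 2764 → n = rpm/60 = 46.066667 rev/s
target J* = 1.6505; solve J* = V/(n·D) for n: n = V/(J*·D) = 27.66/(1.6505 × 1.463) = 11.454927 rev/s
rpm = 60·n = 687.295612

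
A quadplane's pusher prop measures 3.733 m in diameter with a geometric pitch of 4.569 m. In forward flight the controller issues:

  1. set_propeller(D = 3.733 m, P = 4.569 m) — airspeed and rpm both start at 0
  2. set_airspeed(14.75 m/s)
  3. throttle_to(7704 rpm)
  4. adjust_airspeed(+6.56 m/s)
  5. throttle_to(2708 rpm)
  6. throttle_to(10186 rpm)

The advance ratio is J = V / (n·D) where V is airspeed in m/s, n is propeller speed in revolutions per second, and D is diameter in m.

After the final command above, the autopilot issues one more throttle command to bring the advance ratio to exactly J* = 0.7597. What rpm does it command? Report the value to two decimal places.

rpm = 450.85

set_propeller: D = 3.733 m, P = 4.569 m (p = P/D = 1.223949); state ← (V=0, rpm=0)
set_airspeed(14.75): V ← 14.75 m/s
throttle_to(7704): rpm ← 7704
adjust_airspeed(+6.56): V ← 14.75 +6.56 = 21.31 m/s
throttle_to(2708): rpm ← 2708
throttle_to(10186): rpm ← 10186
final state: V = 21.31 m/s, rpm = 10186 → n = rpm/60 = 169.766667 rev/s
target J* = 0.7597; solve J* = V/(n·D) for n: n = V/(J*·D) = 21.31/(0.7597 × 3.733) = 7.514210 rev/s
rpm = 60·n = 450.852605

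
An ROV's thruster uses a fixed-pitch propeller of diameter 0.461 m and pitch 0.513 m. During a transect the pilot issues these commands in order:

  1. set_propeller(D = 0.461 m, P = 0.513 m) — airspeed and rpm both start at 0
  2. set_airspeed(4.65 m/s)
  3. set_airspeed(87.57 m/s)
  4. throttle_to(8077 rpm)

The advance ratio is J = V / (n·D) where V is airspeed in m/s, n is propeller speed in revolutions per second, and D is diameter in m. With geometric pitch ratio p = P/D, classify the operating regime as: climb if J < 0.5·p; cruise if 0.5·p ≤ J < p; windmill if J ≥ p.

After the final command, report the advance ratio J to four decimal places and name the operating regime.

J = 1.4111, regime = windmill

set_propeller: D = 0.461 m, P = 0.513 m (p = P/D = 1.112798); state ← (V=0, rpm=0)
set_airspeed(4.65): V ← 4.65 m/s
set_airspeed(87.57): V ← 87.57 m/s
throttle_to(8077): rpm ← 8077
final state: V = 87.57 m/s, rpm = 8077 → n = rpm/60 = 134.616667 rev/s
J = V / (n·D) = 87.57 / (134.616667 × 0.461) = 1.411093
regime bands: climb J<0.5564 | cruise [0.5564, 1.1128) | windmill J≥1.1128
J = 1.4111 → windmill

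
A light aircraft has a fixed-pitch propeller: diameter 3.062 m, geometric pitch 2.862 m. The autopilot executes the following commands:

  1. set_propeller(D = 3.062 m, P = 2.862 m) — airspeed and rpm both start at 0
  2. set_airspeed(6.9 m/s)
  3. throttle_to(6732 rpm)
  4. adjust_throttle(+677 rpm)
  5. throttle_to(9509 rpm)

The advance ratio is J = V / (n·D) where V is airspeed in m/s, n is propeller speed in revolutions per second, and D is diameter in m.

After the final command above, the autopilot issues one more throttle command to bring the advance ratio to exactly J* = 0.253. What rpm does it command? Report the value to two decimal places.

rpm = 534.41

set_propeller: D = 3.062 m, P = 2.862 m (p = P/D = 0.934683); state ← (V=0, rpm=0)
set_airspeed(6.9): V ← 6.9 m/s
throttle_to(6732): rpm ← 6732
adjust_throttle(+677): rpm ← 6732 +677 = 7409
throttle_to(9509): rpm ← 9509
final state: V = 6.9 m/s, rpm = 9509 → n = rpm/60 = 158.483333 rev/s
target J* = 0.253; solve J* = V/(n·D) for n: n = V/(J*·D) = 6.9/(0.253 × 3.062) = 8.906835 rev/s
rpm = 60·n = 534.410071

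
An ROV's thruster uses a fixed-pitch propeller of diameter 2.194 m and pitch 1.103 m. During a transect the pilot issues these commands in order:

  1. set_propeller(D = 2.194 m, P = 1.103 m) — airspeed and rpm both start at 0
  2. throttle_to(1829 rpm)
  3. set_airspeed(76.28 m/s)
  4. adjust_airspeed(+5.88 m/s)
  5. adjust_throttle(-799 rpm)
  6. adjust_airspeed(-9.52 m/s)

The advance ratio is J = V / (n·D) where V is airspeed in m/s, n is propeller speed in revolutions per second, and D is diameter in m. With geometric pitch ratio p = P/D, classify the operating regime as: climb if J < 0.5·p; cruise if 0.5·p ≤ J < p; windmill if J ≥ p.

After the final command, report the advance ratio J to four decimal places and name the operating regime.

set_propeller: D = 2.194 m, P = 1.103 m (p = P/D = 0.502735); state ← (V=0, rpm=0)
throttle_to(1829): rpm ← 1829
set_airspeed(76.28): V ← 76.28 m/s
adjust_airspeed(+5.88): V ← 76.28 +5.88 = 82.16 m/s
adjust_throttle(-799): rpm ← 1829 -799 = 1030
adjust_airspeed(-9.52): V ← 82.16 -9.52 = 72.64 m/s
final state: V = 72.64 m/s, rpm = 1030 → n = rpm/60 = 17.166667 rev/s
J = V / (n·D) = 72.64 / (17.166667 × 2.194) = 1.928649
regime bands: climb J<0.2514 | cruise [0.2514, 0.5027) | windmill J≥0.5027
J = 1.9286 → windmill

J = 1.9286, regime = windmill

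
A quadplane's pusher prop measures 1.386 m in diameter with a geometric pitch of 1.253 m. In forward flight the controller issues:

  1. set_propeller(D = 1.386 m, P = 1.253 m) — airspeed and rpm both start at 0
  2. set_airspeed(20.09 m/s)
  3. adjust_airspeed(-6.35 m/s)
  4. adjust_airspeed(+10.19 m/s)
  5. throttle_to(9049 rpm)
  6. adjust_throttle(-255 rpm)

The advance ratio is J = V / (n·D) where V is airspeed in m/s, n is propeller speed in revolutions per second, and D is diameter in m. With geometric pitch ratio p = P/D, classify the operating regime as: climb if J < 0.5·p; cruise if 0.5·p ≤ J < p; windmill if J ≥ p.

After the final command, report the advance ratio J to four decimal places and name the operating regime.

set_propeller: D = 1.386 m, P = 1.253 m (p = P/D = 0.904040); state ← (V=0, rpm=0)
set_airspeed(20.09): V ← 20.09 m/s
adjust_airspeed(-6.35): V ← 20.09 -6.35 = 13.74 m/s
adjust_airspeed(+10.19): V ← 13.74 +10.19 = 23.93 m/s
throttle_to(9049): rpm ← 9049
adjust_throttle(-255): rpm ← 9049 -255 = 8794
final state: V = 23.93 m/s, rpm = 8794 → n = rpm/60 = 146.566667 rev/s
J = V / (n·D) = 23.93 / (146.566667 × 1.386) = 0.117800
regime bands: climb J<0.4520 | cruise [0.4520, 0.9040) | windmill J≥0.9040
J = 0.1178 → climb

J = 0.1178, regime = climb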